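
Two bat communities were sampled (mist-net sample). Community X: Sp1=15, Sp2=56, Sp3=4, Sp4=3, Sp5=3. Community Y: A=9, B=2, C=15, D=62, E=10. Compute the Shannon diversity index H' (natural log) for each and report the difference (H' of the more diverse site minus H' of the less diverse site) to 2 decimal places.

Community X: N=81, proportions 0.1851852, 0.691358, 0.0493827, 0.037037, 0.037037, giving H' = 0.9601615 (working shown to 7 dp, full precision carried).
Community Y: N=98, proportions 0.0918367, 0.0204082, 0.1530612, 0.6326531, 0.1020408, giving H' = 1.1085363.
Difference = |0.9601615 − 1.1085363| = 0.1483748, i.e. 0.15 to 2 decimal places.

0.15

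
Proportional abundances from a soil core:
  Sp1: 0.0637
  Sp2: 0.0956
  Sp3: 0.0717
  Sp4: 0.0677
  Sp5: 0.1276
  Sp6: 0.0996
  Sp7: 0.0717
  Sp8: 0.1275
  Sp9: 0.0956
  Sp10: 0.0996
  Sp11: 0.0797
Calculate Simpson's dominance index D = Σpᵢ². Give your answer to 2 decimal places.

0.10

D = 0.0637² + 0.0956² + 0.0717² + 0.0677² + 0.1276² + 0.0996² + 0.0717² + 0.1275² + 0.0956² + 0.0996² + 0.0797² = 0.0041 + 0.0091 + 0.0051 + 0.0046 + 0.0163 + 0.0099 + 0.0051 + 0.0163 + 0.0091 + 0.0099 + 0.0064 = 0.0959 (working shown to 4 dp, full precision carried).
To 2 decimal places, D = 0.10.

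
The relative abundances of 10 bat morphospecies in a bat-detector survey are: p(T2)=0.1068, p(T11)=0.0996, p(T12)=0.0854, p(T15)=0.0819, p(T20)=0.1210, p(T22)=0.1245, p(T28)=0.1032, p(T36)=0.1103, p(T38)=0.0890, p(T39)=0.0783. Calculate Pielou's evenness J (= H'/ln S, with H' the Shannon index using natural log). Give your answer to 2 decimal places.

H' = −Σ pᵢ ln pᵢ = −((-0.2389) + (-0.2297) + (-0.2101) + (-0.2049) + (-0.2555) + (-0.2594) + (-0.2344) + (-0.2432) + (-0.2153) + (-0.1994)) = 2.2909 (working shown to 4 dp, full precision carried).
With S = 10 species, ln S = 2.3026, so J = 2.2909/2.3026 = 0.9949, i.e. 0.99 to 2 decimal places.

0.99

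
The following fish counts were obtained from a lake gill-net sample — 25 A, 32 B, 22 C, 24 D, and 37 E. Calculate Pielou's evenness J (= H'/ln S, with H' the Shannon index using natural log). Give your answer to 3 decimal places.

0.988

Total N = 25+32+22+24+37 = 140, so the proportions are 0.17857, 0.22857, 0.15714, 0.17143, 0.26429 (working shown to 5 dp, full precision carried).
H' = −Σ pᵢ ln pᵢ = −((-0.30764) + (-0.33735) + (-0.29081) + (-0.30233) + (-0.35169)) = 1.58982.
With S = 5 species, ln S = 1.60944, so J = 1.58982/1.60944 = 0.98781, i.e. 0.988 to 3 decimal places.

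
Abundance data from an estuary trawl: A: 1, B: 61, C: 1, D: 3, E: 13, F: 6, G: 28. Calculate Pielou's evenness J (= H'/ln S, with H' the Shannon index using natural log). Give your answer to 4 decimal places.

0.6491

Total N = 1+61+1+3+13+6+28 = 113, so the proportions are 0.00885, 0.539823, 0.00885, 0.026549, 0.115044, 0.053097, 0.247788 (working shown to 6 dp, full precision carried).
H' = −Σ pᵢ ln pᵢ = −((-0.041835) + (-0.332808) + (-0.041835) + (-0.096339) + (-0.248776) + (-0.155874) + (-0.345709)) = 1.263177.
With S = 7 species, ln S = 1.945910, so J = 1.263177/1.945910 = 0.649145, i.e. 0.6491 to 4 decimal places.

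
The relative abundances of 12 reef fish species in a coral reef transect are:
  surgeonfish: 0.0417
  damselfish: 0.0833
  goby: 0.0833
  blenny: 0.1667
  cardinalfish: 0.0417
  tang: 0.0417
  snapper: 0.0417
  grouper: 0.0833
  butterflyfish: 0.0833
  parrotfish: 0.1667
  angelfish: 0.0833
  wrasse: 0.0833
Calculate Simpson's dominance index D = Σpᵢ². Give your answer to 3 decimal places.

0.104

D = 0.0417² + 0.0833² + 0.0833² + 0.1667² + 0.0417² + 0.0417² + 0.0417² + 0.0833² + 0.0833² + 0.1667² + 0.0833² + 0.0833² = 0.00174 + 0.00694 + 0.00694 + 0.02779 + 0.00174 + 0.00174 + 0.00174 + 0.00694 + 0.00694 + 0.02779 + 0.00694 + 0.00694 = 0.10417 (working shown to 5 dp, full precision carried).
To 3 decimal places, D = 0.104.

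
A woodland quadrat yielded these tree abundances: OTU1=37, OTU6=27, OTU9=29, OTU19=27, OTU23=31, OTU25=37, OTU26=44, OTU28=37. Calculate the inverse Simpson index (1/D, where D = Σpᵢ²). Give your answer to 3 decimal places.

7.778

Total N = 37+27+29+27+31+37+44+37 = 269, so the proportions are 0.1375465, 0.1003717, 0.1078067, 0.1003717, 0.1152416, 0.1375465, 0.1635688, 0.1375465 (working shown to 7 dp, full precision carried).
D = 0.1375465² + 0.1003717² + 0.1078067² + 0.1003717² + 0.1152416² + 0.1375465² + 0.1635688² + 0.1375465² = 0.0189190 + 0.0100745 + 0.0116223 + 0.0100745 + 0.0132806 + 0.0189190 + 0.0267547 + 0.0189190 = 0.1285637.
So 1/D = 7.77824, i.e. 7.778 to 3 decimal places.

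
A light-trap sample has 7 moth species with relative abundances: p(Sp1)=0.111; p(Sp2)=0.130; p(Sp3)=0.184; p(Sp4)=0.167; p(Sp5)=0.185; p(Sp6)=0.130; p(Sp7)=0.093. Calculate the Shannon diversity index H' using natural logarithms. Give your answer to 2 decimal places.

Each pᵢ ln pᵢ term (working shown to 4 dp, full precision carried): 0.111×(-2.1982)=-0.2440, 0.13×(-2.0402)=-0.2652, 0.184×(-1.6928)=-0.3115, 0.167×(-1.7898)=-0.2989, 0.185×(-1.6874)=-0.3122, 0.13×(-2.0402)=-0.2652, 0.093×(-2.3752)=-0.2209.
Sum = -1.9179, so H' = 1.92.

1.92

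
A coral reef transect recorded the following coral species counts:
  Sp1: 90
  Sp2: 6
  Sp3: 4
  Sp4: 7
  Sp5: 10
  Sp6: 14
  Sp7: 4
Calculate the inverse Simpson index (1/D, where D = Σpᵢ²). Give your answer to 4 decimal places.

Total N = 90+6+4+7+10+14+4 = 135, so the proportions are 0.6666667, 0.0444444, 0.0296296, 0.0518519, 0.0740741, 0.1037037, 0.0296296 (working shown to 7 dp, full precision carried).
D = 0.6666667² + 0.0444444² + 0.0296296² + 0.0518519² + 0.0740741² + 0.1037037² + 0.0296296² = 0.4444444 + 0.0019753 + 0.0008779 + 0.0026886 + 0.0054870 + 0.0107545 + 0.0008779 = 0.4671056.
So 1/D = 2.140843, i.e. 2.1408 to 4 decimal places.

2.1408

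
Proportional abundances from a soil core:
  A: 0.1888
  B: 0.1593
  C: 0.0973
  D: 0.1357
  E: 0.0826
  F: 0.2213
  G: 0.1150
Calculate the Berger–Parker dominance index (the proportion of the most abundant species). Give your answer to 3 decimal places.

0.221

The largest proportion is 0.2213, i.e. d = 0.221 to 3 decimal places.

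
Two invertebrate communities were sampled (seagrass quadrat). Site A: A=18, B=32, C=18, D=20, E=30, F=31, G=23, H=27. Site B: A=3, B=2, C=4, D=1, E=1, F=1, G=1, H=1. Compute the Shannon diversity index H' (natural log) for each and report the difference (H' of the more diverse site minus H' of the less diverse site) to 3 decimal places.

0.146

Site A: N=199, proportions 0.09045, 0.1608, 0.09045, 0.1005, 0.15075, 0.15578, 0.11558, 0.13568, giving H' = 2.05479 (working shown to 5 dp, full precision carried).
Site B: N=14, proportions 0.21429, 0.14286, 0.28571, 0.07143, 0.07143, 0.07143, 0.07143, 0.07143, giving H' = 1.90854.
Difference = |2.05479 − 1.90854| = 0.14625, i.e. 0.146 to 3 decimal places.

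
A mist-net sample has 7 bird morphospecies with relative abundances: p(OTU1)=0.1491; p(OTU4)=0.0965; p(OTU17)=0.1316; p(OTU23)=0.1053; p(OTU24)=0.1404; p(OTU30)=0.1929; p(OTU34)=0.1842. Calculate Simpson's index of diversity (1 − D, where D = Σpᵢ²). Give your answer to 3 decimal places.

D = 0.1491² + 0.0965² + 0.1316² + 0.1053² + 0.1404² + 0.1929² + 0.1842² = 0.02223 + 0.00931 + 0.01732 + 0.01109 + 0.01971 + 0.03721 + 0.03393 = 0.15080 (working shown to 5 dp, full precision carried).
So 1 − D = 0.84920, i.e. 0.849 to 3 decimal places.

0.849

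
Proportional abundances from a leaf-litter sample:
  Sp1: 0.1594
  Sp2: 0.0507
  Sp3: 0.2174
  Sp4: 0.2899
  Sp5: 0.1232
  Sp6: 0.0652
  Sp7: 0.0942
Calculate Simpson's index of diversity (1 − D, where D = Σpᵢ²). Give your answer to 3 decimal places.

0.812

D = 0.1594² + 0.0507² + 0.2174² + 0.2899² + 0.1232² + 0.0652² + 0.0942² = 0.02541 + 0.00257 + 0.04726 + 0.08404 + 0.01518 + 0.00425 + 0.00887 = 0.18759 (working shown to 5 dp, full precision carried).
So 1 − D = 0.81241, i.e. 0.812 to 3 decimal places.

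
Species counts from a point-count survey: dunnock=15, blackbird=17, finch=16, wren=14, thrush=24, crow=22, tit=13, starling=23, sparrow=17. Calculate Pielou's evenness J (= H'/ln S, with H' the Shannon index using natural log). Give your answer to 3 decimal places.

0.990

Total N = 15+17+16+14+24+22+13+23+17 = 161, so the proportions are 0.09317, 0.10559, 0.09938, 0.08696, 0.14907, 0.13665, 0.08075, 0.14286, 0.10559 (working shown to 5 dp, full precision carried).
H' = −Σ pᵢ ln pᵢ = −((-0.22112) + (-0.23739) + (-0.22945) + (-0.21238) + (-0.28373) + (-0.27197) + (-0.20319) + (-0.27799) + (-0.23739)) = 2.17460.
With S = 9 species, ln S = 2.19722, so J = 2.17460/2.19722 = 0.98970, i.e. 0.990 to 3 decimal places.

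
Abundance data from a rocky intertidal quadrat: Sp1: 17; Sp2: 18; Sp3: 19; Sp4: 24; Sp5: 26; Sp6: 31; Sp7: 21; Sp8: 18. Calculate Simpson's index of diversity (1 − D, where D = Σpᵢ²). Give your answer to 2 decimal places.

0.87

Total N = 17+18+19+24+26+31+21+18 = 174, so the proportions are 0.0977, 0.1034, 0.1092, 0.1379, 0.1494, 0.1782, 0.1207, 0.1034 (working shown to 4 dp, full precision carried).
D = 0.0977² + 0.1034² + 0.1092² + 0.1379² + 0.1494² + 0.1782² + 0.1207² + 0.1034² = 0.0095 + 0.0107 + 0.0119 + 0.0190 + 0.0223 + 0.0317 + 0.0146 + 0.0107 = 0.1305.
So 1 − D = 0.8695, i.e. 0.87 to 2 decimal places.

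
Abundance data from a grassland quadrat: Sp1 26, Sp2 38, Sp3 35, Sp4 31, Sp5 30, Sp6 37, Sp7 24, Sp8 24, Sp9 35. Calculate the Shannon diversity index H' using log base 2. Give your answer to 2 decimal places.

Total N = 26+38+35+31+30+37+24+24+35 = 280, so the proportions are 0.0929, 0.1357, 0.125, 0.1107, 0.1071, 0.1321, 0.0857, 0.0857, 0.125 (working shown to 4 dp, full precision carried).
Each pᵢ log₂ pᵢ term: 0.0929×(-3.4288)=-0.3184, 0.1357×(-2.8814)=-0.3910, 0.125×(-3.0000)=-0.3750, 0.1107×(-3.1751)=-0.3515, 0.1071×(-3.2224)=-0.3453, 0.1321×(-2.9198)=-0.3858, 0.0857×(-3.5443)=-0.3038, 0.0857×(-3.5443)=-0.3038, 0.125×(-3.0000)=-0.3750.
Sum = -3.1496, so H' = 3.15.

3.15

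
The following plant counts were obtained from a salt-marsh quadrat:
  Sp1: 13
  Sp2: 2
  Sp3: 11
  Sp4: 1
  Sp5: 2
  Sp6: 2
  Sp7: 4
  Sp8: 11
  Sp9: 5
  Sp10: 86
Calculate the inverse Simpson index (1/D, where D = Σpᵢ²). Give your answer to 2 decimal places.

2.39

Total N = 13+2+11+1+2+2+4+11+5+86 = 137, so the proportions are 0.09489, 0.0146, 0.08029, 0.0073, 0.0146, 0.0146, 0.0292, 0.08029, 0.0365, 0.62774 (working shown to 5 dp, full precision carried).
D = 0.09489² + 0.0146² + 0.08029² + 0.0073² + 0.0146² + 0.0146² + 0.0292² + 0.08029² + 0.0365² + 0.62774² = 0.00900 + 0.00021 + 0.00645 + 0.00005 + 0.00021 + 0.00021 + 0.00085 + 0.00645 + 0.00133 + 0.39405 = 0.41883.
So 1/D = 2.3876, i.e. 2.39 to 2 decimal places.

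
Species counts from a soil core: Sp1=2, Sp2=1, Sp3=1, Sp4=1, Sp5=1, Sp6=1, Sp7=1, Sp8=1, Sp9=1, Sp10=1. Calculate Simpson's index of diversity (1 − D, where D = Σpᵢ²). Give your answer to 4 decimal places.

Total N = 2+1+1+1+1+1+1+1+1+1 = 11, so the proportions are 0.181818, 0.090909, 0.090909, 0.090909, 0.090909, 0.090909, 0.090909, 0.090909, 0.090909, 0.090909 (working shown to 6 dp, full precision carried).
D = 0.181818² + 0.090909² + 0.090909² + 0.090909² + 0.090909² + 0.090909² + 0.090909² + 0.090909² + 0.090909² + 0.090909² = 0.033058 + 0.008264 + 0.008264 + 0.008264 + 0.008264 + 0.008264 + 0.008264 + 0.008264 + 0.008264 + 0.008264 = 0.107438.
So 1 − D = 0.892562, i.e. 0.8926 to 4 decimal places.

0.8926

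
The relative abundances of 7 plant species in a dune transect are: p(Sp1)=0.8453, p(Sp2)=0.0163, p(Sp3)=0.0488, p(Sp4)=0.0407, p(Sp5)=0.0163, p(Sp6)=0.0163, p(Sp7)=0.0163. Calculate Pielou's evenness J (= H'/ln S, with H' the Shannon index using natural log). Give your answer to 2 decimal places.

0.35

H' = −Σ pᵢ ln pᵢ = −((-0.1421) + (-0.0671) + (-0.1474) + (-0.1303) + (-0.0671) + (-0.0671) + (-0.0671)) = 0.6881 (working shown to 4 dp, full precision carried).
With S = 7 species, ln S = 1.9459, so J = 0.6881/1.9459 = 0.3536, i.e. 0.35 to 2 decimal places.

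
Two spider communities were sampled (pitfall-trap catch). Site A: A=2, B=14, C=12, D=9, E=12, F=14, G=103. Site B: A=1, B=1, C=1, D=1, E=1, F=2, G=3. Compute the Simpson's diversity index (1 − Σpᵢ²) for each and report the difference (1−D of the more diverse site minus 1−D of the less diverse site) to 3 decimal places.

0.233

Site A: N=166, proportions 0.01205, 0.08434, 0.07229, 0.05422, 0.07229, 0.08434, 0.62048, giving 1−D = 0.58724 (working shown to 5 dp, full precision carried).
Site B: N=10, proportions 0.1, 0.1, 0.1, 0.1, 0.1, 0.2, 0.3, giving 1−D = 0.82000.
Difference = |0.58724 − 0.82000| = 0.23276, i.e. 0.233 to 3 decimal places.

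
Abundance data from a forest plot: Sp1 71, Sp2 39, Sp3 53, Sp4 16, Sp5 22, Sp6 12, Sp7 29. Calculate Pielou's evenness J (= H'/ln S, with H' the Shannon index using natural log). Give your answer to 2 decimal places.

Total N = 71+39+53+16+22+12+29 = 242, so the proportions are 0.2934, 0.1612, 0.219, 0.0661, 0.0909, 0.0496, 0.1198 (working shown to 4 dp, full precision carried).
H' = −Σ pᵢ ln pᵢ = −((-0.3598) + (-0.2942) + (-0.3326) + (-0.1796) + (-0.2180) + (-0.1490) + (-0.2542)) = 1.7873.
With S = 7 species, ln S = 1.9459, so J = 1.7873/1.9459 = 0.9185, i.e. 0.92 to 2 decimal places.

0.92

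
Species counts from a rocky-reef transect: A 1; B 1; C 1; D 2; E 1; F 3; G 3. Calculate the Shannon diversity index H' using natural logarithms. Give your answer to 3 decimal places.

Total N = 1+1+1+2+1+3+3 = 12, so the proportions are 0.08333, 0.08333, 0.08333, 0.16667, 0.08333, 0.25, 0.25 (working shown to 5 dp, full precision carried).
Each pᵢ ln pᵢ term: 0.08333×(-2.48491)=-0.20708, 0.08333×(-2.48491)=-0.20708, 0.08333×(-2.48491)=-0.20708, 0.16667×(-1.79176)=-0.29863, 0.08333×(-2.48491)=-0.20708, 0.25×(-1.38629)=-0.34657, 0.25×(-1.38629)=-0.34657.
Sum = -1.82008, so H' = 1.820.

1.820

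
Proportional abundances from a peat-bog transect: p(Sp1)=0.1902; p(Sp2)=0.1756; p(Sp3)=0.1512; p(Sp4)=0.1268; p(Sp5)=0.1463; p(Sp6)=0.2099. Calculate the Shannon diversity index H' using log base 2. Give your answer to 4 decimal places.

Each pᵢ log₂ pᵢ term (working shown to 6 dp, full precision carried): 0.1902×(-2.394411)=-0.455417, 0.1756×(-2.509635)=-0.440692, 0.1512×(-2.725470)=-0.412091, 0.1268×(-2.979373)=-0.377785, 0.1463×(-2.772998)=-0.405690, 0.2099×(-2.252226)=-0.472742.
Sum = -2.564416, so H' = 2.5644.

2.5644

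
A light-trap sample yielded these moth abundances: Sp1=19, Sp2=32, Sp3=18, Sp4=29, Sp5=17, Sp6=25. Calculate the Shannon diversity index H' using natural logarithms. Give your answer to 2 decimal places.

1.76

Total N = 19+32+18+29+17+25 = 140, so the proportions are 0.1357, 0.2286, 0.1286, 0.2071, 0.1214, 0.1786 (working shown to 4 dp, full precision carried).
Each pᵢ ln pᵢ term: 0.1357×(-1.9972)=-0.2710, 0.2286×(-1.4759)=-0.3374, 0.1286×(-2.0513)=-0.2637, 0.2071×(-1.5743)=-0.3261, 0.1214×(-2.1084)=-0.2560, 0.1786×(-1.7228)=-0.3076.
Sum = -1.7619, so H' = 1.76.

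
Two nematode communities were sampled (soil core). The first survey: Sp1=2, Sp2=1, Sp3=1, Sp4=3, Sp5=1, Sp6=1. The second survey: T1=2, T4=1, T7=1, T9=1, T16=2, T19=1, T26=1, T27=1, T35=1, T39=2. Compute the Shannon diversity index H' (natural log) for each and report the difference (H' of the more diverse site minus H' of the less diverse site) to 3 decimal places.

0.568

The first survey: N=9, proportions 0.22222, 0.11111, 0.11111, 0.33333, 0.11111, 0.11111, giving H' = 1.67699 (working shown to 5 dp, full precision carried).
The second survey: N=13, proportions 0.15385, 0.07692, 0.07692, 0.07692, 0.15385, 0.07692, 0.07692, 0.07692, 0.07692, 0.15385, giving H' = 2.24504.
Difference = |1.67699 − 2.24504| = 0.56805, i.e. 0.568 to 3 decimal places.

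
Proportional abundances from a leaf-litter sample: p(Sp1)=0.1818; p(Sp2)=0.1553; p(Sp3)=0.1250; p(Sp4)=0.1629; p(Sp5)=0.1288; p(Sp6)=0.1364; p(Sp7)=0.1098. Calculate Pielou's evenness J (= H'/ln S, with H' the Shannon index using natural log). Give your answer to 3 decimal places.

H' = −Σ pᵢ ln pᵢ = −((-0.30994) + (-0.28923) + (-0.25993) + (-0.29560) + (-0.26397) + (-0.27173) + (-0.24256)) = 1.93297 (working shown to 5 dp, full precision carried).
With S = 7 species, ln S = 1.94591, so J = 1.93297/1.94591 = 0.99335, i.e. 0.993 to 3 decimal places.

0.993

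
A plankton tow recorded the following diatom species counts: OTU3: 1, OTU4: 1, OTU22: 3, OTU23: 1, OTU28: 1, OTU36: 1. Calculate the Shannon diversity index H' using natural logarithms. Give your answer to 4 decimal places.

Total N = 1+1+3+1+1+1 = 8, so the proportions are 0.125, 0.125, 0.375, 0.125, 0.125, 0.125 (working shown to 6 dp, full precision carried).
Each pᵢ ln pᵢ term: 0.125×(-2.079442)=-0.259930, 0.125×(-2.079442)=-0.259930, 0.375×(-0.980829)=-0.367811, 0.125×(-2.079442)=-0.259930, 0.125×(-2.079442)=-0.259930, 0.125×(-2.079442)=-0.259930.
Sum = -1.667462, so H' = 1.6675.

1.6675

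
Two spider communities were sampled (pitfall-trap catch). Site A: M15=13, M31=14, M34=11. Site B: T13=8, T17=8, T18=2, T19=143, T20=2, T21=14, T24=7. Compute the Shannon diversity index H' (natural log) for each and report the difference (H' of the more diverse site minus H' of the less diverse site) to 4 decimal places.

0.2065

Site A: N=38, proportions 0.342105, 0.368421, 0.289474, giving H' = 1.093692 (working shown to 6 dp, full precision carried).
Site B: N=184, proportions 0.043478, 0.043478, 0.01087, 0.777174, 0.01087, 0.076087, 0.038043, giving H' = 0.887226.
Difference = |1.093692 − 0.887226| = 0.206466, i.e. 0.2065 to 4 decimal places.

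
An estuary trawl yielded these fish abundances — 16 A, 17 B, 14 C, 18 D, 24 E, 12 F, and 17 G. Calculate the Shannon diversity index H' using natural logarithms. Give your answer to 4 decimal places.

Total N = 16+17+14+18+24+12+17 = 118, so the proportions are 0.135593, 0.144068, 0.118644, 0.152542, 0.20339, 0.101695, 0.144068 (working shown to 6 dp, full precision carried).
Each pᵢ ln pᵢ term: 0.135593×(-1.998096)=-0.270928, 0.144068×(-1.937471)=-0.279127, 0.118644×(-2.131627)=-0.252905, 0.152542×(-1.880313)=-0.286827, 0.20339×(-1.592631)=-0.323925, 0.101695×(-2.285778)=-0.232452, 0.144068×(-1.937471)=-0.279127.
Sum = -1.925292, so H' = 1.9253.

1.9253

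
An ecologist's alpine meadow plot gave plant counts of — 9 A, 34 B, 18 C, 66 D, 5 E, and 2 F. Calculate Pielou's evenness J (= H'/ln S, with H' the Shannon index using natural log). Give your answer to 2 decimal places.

Total N = 9+34+18+66+5+2 = 134, so the proportions are 0.0672, 0.2537, 0.1343, 0.4925, 0.0373, 0.0149 (working shown to 4 dp, full precision carried).
H' = −Σ pᵢ ln pᵢ = −((-0.1814) + (-0.3480) + (-0.2697) + (-0.3488) + (-0.1227) + (-0.0628)) = 1.3333.
With S = 6 species, ln S = 1.7918, so J = 1.3333/1.7918 = 0.7441, i.e. 0.74 to 2 decimal places.

0.74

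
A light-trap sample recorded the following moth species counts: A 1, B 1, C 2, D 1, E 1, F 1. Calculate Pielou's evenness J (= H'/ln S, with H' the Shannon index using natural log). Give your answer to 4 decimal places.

Total N = 1+1+2+1+1+1 = 7, so the proportions are 0.142857, 0.142857, 0.285714, 0.142857, 0.142857, 0.142857 (working shown to 6 dp, full precision carried).
H' = −Σ pᵢ ln pᵢ = −((-0.277987) + (-0.277987) + (-0.357932) + (-0.277987) + (-0.277987) + (-0.277987)) = 1.747868.
With S = 6 species, ln S = 1.791759, so J = 1.747868/1.791759 = 0.975504, i.e. 0.9755 to 4 decimal places.

0.9755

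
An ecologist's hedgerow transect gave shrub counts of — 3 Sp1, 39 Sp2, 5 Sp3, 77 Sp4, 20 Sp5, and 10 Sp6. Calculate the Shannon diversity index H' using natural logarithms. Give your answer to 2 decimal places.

1.33

Total N = 3+39+5+77+20+10 = 154, so the proportions are 0.0195, 0.2532, 0.0325, 0.5, 0.1299, 0.0649 (working shown to 4 dp, full precision carried).
Each pᵢ ln pᵢ term: 0.0195×(-3.9383)=-0.0767, 0.2532×(-1.3734)=-0.3478, 0.0325×(-3.4275)=-0.1113, 0.5×(-0.6931)=-0.3466, 0.1299×(-2.0412)=-0.2651, 0.0649×(-2.7344)=-0.1776.
Sum = -1.3250, so H' = 1.33.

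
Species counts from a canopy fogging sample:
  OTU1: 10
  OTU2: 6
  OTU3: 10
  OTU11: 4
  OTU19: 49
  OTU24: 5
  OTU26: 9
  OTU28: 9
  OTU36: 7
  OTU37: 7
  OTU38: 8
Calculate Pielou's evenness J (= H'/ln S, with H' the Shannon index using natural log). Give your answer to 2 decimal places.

0.85

Total N = 10+6+10+4+49+5+9+9+7+7+8 = 124, so the proportions are 0.0806, 0.0484, 0.0806, 0.0323, 0.3952, 0.0403, 0.0726, 0.0726, 0.0565, 0.0565, 0.0645 (working shown to 4 dp, full precision carried).
H' = −Σ pᵢ ln pᵢ = −((-0.2030) + (-0.1465) + (-0.2030) + (-0.1108) + (-0.3669) + (-0.1295) + (-0.1904) + (-0.1904) + (-0.1623) + (-0.1623) + (-0.1768)) = 2.0419.
With S = 11 species, ln S = 2.3979, so J = 2.0419/2.3979 = 0.8515, i.e. 0.85 to 2 decimal places.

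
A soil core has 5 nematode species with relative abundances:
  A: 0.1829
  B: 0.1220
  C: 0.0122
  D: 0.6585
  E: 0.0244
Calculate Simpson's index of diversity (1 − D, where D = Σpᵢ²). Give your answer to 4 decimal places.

D = 0.1829² + 0.122² + 0.0122² + 0.6585² + 0.0244² = 0.033452 + 0.014884 + 0.000149 + 0.433622 + 0.000595 = 0.482703 (working shown to 6 dp, full precision carried).
So 1 − D = 0.517297, i.e. 0.5173 to 4 decimal places.

0.5173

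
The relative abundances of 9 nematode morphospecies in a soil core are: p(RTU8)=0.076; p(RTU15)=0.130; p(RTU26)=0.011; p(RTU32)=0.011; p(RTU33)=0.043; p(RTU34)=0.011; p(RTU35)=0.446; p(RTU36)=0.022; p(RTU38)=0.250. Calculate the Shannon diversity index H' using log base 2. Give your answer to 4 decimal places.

2.2158

Each pᵢ log₂ pᵢ term (working shown to 6 dp, full precision carried): 0.076×(-3.717857)=-0.282557, 0.13×(-2.943416)=-0.382644, 0.011×(-6.506353)=-0.071570, 0.011×(-6.506353)=-0.071570, 0.043×(-4.539520)=-0.195199, 0.011×(-6.506353)=-0.071570, 0.446×(-1.164884)=-0.519538, 0.022×(-5.506353)=-0.121140, 0.25×(-2.000000)=-0.500000.
Sum = -2.215788, so H' = 2.2158.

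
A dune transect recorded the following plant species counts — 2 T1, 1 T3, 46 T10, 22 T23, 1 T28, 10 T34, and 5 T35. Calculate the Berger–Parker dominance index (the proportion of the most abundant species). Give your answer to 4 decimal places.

Total N = 2+1+46+22+1+10+5 = 87, so the proportions are 0.022989, 0.011494, 0.528736, 0.252874, 0.011494, 0.114943, 0.057471 (working shown to 6 dp, full precision carried).
The largest proportion is 0.528736, i.e. d = 0.5287 to 4 decimal places.

0.5287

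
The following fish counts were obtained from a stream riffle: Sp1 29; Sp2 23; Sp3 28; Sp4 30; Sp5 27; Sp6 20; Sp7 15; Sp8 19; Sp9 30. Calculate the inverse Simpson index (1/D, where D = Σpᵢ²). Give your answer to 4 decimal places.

Total N = 29+23+28+30+27+20+15+19+30 = 221, so the proportions are 0.13122172, 0.1040724, 0.12669683, 0.13574661, 0.12217195, 0.09049774, 0.0678733, 0.08597285, 0.13574661 (working shown to 8 dp, full precision carried).
D = 0.13122172² + 0.1040724² + 0.12669683² + 0.13574661² + 0.12217195² + 0.09049774² + 0.0678733² + 0.08597285² + 0.13574661² = 0.01721914 + 0.01083106 + 0.01605209 + 0.01842714 + 0.01492598 + 0.00818984 + 0.00460679 + 0.00739133 + 0.01842714 = 0.11607051.
So 1/D = 8.615452, i.e. 8.6155 to 4 decimal places.

8.6155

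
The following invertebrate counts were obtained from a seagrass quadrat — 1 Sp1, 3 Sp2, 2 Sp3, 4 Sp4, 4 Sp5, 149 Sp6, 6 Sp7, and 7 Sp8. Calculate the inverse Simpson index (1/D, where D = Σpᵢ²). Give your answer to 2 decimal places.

1.39

Total N = 1+3+2+4+4+149+6+7 = 176, so the proportions are 0.00568, 0.01705, 0.01136, 0.02273, 0.02273, 0.84659, 0.03409, 0.03977 (working shown to 5 dp, full precision carried).
D = 0.00568² + 0.01705² + 0.01136² + 0.02273² + 0.02273² + 0.84659² + 0.03409² + 0.03977² = 0.00003 + 0.00029 + 0.00013 + 0.00052 + 0.00052 + 0.71672 + 0.00116 + 0.00158 = 0.72095.
So 1/D = 1.3871, i.e. 1.39 to 2 decimal places.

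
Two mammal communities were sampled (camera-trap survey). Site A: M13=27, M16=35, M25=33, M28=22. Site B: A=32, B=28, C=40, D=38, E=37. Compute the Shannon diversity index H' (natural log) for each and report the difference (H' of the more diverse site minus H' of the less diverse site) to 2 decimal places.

0.23

Site A: N=117, proportions 0.2308, 0.2991, 0.2821, 0.188, giving H' = 1.3706 (working shown to 4 dp, full precision carried).
Site B: N=175, proportions 0.1829, 0.16, 0.2286, 0.2171, 0.2114, giving H' = 1.6014.
Difference = |1.3706 − 1.6014| = 0.2308, i.e. 0.23 to 2 decimal places.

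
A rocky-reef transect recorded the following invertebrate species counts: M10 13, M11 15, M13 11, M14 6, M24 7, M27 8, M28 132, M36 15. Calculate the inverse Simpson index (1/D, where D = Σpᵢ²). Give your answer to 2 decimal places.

2.34

Total N = 13+15+11+6+7+8+132+15 = 207, so the proportions are 0.0628, 0.07246, 0.05314, 0.02899, 0.03382, 0.03865, 0.63768, 0.07246 (working shown to 5 dp, full precision carried).
D = 0.0628² + 0.07246² + 0.05314² + 0.02899² + 0.03382² + 0.03865² + 0.63768² + 0.07246² = 0.00394 + 0.00525 + 0.00282 + 0.00084 + 0.00114 + 0.00149 + 0.40664 + 0.00525 = 0.42738.
So 1/D = 2.3398, i.e. 2.34 to 2 decimal places.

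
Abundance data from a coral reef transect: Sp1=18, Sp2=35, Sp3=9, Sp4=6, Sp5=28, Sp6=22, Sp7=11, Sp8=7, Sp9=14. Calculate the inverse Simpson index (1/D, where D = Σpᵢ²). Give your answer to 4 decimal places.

6.8182

Total N = 18+35+9+6+28+22+11+7+14 = 150, so the proportions are 0.12, 0.23333333, 0.06, 0.04, 0.18666667, 0.14666667, 0.07333333, 0.04666667, 0.09333333 (working shown to 8 dp, full precision carried).
D = 0.12² + 0.23333333² + 0.06² + 0.04² + 0.18666667² + 0.14666667² + 0.07333333² + 0.04666667² + 0.09333333² = 0.01440000 + 0.05444444 + 0.00360000 + 0.00160000 + 0.03484444 + 0.02151111 + 0.00537778 + 0.00217778 + 0.00871111 = 0.14666667.
So 1/D = 6.818182, i.e. 6.8182 to 4 decimal places.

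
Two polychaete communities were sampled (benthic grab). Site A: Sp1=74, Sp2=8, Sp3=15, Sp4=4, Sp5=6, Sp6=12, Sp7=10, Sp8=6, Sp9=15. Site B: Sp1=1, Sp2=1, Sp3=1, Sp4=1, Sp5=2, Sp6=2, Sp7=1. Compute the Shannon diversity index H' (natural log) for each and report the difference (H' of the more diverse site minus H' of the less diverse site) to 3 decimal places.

Site A: N=150, proportions 0.49333, 0.05333, 0.1, 0.02667, 0.04, 0.08, 0.06667, 0.04, 0.1, giving H' = 1.70218 (working shown to 5 dp, full precision carried).
Site B: N=9, proportions 0.11111, 0.11111, 0.11111, 0.11111, 0.22222, 0.22222, 0.11111, giving H' = 1.88916.
Difference = |1.70218 − 1.88916| = 0.18698, i.e. 0.187 to 3 decimal places.

0.187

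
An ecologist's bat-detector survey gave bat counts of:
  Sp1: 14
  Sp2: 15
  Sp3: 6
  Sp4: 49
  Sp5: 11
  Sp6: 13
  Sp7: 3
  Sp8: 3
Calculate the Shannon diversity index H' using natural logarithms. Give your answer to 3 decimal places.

1.707

Total N = 14+15+6+49+11+13+3+3 = 114, so the proportions are 0.12281, 0.13158, 0.05263, 0.42982, 0.09649, 0.11404, 0.02632, 0.02632 (working shown to 5 dp, full precision carried).
Each pᵢ ln pᵢ term: 0.12281×(-2.09714)=-0.25754, 0.13158×(-2.02815)=-0.26686, 0.05263×(-2.94444)=-0.15497, 0.42982×(-0.84438)=-0.36293, 0.09649×(-2.33830)=-0.22563, 0.11404×(-2.17125)=-0.24760, 0.02632×(-3.63759)=-0.09573, 0.02632×(-3.63759)=-0.09573.
Sum = -1.70699, so H' = 1.707.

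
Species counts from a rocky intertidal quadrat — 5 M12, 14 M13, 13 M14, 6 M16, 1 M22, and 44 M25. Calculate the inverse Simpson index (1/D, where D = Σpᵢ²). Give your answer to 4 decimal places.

Total N = 5+14+13+6+1+44 = 83, so the proportions are 0.060241, 0.1686747, 0.1566265, 0.0722892, 0.0120482, 0.5301205 (working shown to 7 dp, full precision carried).
D = 0.060241² + 0.1686747² + 0.1566265² + 0.0722892² + 0.0120482² + 0.5301205² = 0.0036290 + 0.0284512 + 0.0245319 + 0.0052257 + 0.0001452 + 0.2810277 = 0.3430106.
So 1/D = 2.915362, i.e. 2.9154 to 4 decimal places.

2.9154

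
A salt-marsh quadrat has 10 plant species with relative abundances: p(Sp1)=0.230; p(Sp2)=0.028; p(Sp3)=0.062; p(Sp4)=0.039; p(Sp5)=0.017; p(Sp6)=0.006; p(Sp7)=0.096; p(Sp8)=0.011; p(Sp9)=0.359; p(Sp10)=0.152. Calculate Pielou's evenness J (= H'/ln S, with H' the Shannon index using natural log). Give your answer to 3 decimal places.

H' = −Σ pᵢ ln pᵢ = −((-0.33803) + (-0.10012) + (-0.17240) + (-0.12652) + (-0.06927) + (-0.03070) + (-0.22497) + (-0.04961) + (-0.36777) + (-0.28635)) = 1.76572 (working shown to 5 dp, full precision carried).
With S = 10 species, ln S = 2.30259, so J = 1.76572/2.30259 = 0.76684, i.e. 0.767 to 3 decimal places.

0.767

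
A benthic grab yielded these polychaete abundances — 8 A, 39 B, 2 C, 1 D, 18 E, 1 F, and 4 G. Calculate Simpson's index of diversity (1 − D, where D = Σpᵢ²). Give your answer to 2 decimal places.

Total N = 8+39+2+1+18+1+4 = 73, so the proportions are 0.1096, 0.5342, 0.0274, 0.0137, 0.2466, 0.0137, 0.0548 (working shown to 4 dp, full precision carried).
D = 0.1096² + 0.5342² + 0.0274² + 0.0137² + 0.2466² + 0.0137² + 0.0548² = 0.0120 + 0.2854 + 0.0008 + 0.0002 + 0.0608 + 0.0002 + 0.0030 = 0.3624.
So 1 − D = 0.6376, i.e. 0.64 to 2 decimal places.

0.64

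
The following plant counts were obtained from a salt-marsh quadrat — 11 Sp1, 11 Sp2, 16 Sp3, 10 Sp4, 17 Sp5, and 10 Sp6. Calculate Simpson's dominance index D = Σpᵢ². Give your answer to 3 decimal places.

0.175

Total N = 11+11+16+10+17+10 = 75, so the proportions are 0.14667, 0.14667, 0.21333, 0.13333, 0.22667, 0.13333 (working shown to 5 dp, full precision carried).
D = 0.14667² + 0.14667² + 0.21333² + 0.13333² + 0.22667² + 0.13333² = 0.02151 + 0.02151 + 0.04551 + 0.01778 + 0.05138 + 0.01778 = 0.17547.
To 3 decimal places, D = 0.175.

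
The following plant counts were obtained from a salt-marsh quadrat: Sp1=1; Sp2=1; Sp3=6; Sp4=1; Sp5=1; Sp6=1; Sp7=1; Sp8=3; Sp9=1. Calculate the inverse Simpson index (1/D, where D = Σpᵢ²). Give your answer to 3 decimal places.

4.923

Total N = 1+1+6+1+1+1+1+3+1 = 16, so the proportions are 0.0625, 0.0625, 0.375, 0.0625, 0.0625, 0.0625, 0.0625, 0.1875, 0.0625 (working shown to 7 dp, full precision carried).
D = 0.0625² + 0.0625² + 0.375² + 0.0625² + 0.0625² + 0.0625² + 0.0625² + 0.1875² + 0.0625² = 0.0039062 + 0.0039062 + 0.1406250 + 0.0039062 + 0.0039062 + 0.0039062 + 0.0039062 + 0.0351562 + 0.0039062 = 0.2031250.
So 1/D = 4.92308, i.e. 4.923 to 3 decimal places.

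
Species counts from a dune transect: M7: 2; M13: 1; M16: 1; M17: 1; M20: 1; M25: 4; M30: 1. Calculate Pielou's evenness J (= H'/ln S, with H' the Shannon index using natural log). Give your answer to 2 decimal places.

Total N = 2+1+1+1+1+4+1 = 11, so the proportions are 0.1818, 0.0909, 0.0909, 0.0909, 0.0909, 0.3636, 0.0909 (working shown to 4 dp, full precision carried).
H' = −Σ pᵢ ln pᵢ = −((-0.3100) + (-0.2180) + (-0.2180) + (-0.2180) + (-0.2180) + (-0.3679) + (-0.2180)) = 1.7678.
With S = 7 species, ln S = 1.9459, so J = 1.7678/1.9459 = 0.9084, i.e. 0.91 to 2 decimal places.

0.91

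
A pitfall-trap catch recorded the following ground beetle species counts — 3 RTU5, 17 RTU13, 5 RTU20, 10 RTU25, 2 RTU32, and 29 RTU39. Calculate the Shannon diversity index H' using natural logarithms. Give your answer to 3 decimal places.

Total N = 3+17+5+10+2+29 = 66, so the proportions are 0.04545, 0.25758, 0.07576, 0.15152, 0.0303, 0.43939 (working shown to 5 dp, full precision carried).
Each pᵢ ln pᵢ term: 0.04545×(-3.09104)=-0.14050, 0.25758×(-1.35644)=-0.34939, 0.07576×(-2.58022)=-0.19547, 0.15152×(-1.88707)=-0.28592, 0.0303×(-3.49651)=-0.10595, 0.43939×(-0.82236)=-0.36134.
Sum = -1.43857, so H' = 1.439.

1.439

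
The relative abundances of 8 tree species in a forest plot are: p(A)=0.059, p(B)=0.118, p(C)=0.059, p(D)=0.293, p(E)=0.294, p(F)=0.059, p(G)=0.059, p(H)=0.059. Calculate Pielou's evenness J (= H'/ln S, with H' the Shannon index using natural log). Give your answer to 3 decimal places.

H' = −Σ pᵢ ln pᵢ = −((-0.16698) + (-0.25217) + (-0.16698) + (-0.35968) + (-0.35991) + (-0.16698) + (-0.16698) + (-0.16698)) = 1.80668 (working shown to 5 dp, full precision carried).
With S = 8 species, ln S = 2.07944, so J = 1.80668/2.07944 = 0.86883, i.e. 0.869 to 3 decimal places.

0.869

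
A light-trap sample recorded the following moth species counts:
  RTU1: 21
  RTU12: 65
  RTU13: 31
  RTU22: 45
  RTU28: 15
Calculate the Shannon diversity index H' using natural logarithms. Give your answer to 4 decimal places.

1.4832

Total N = 21+65+31+45+15 = 177, so the proportions are 0.118644, 0.367232, 0.175141, 0.254237, 0.084746 (working shown to 6 dp, full precision carried).
Each pᵢ ln pᵢ term: 0.118644×(-2.131627)=-0.252905, 0.367232×(-1.001762)=-0.367879, 0.175141×(-1.742163)=-0.305125, 0.254237×(-1.369487)=-0.348175, 0.084746×(-2.468100)=-0.209161.
Sum = -1.483244, so H' = 1.4832.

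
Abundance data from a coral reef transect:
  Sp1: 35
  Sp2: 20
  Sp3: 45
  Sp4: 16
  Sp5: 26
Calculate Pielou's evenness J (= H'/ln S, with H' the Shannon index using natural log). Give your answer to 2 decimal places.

0.96

Total N = 35+20+45+16+26 = 142, so the proportions are 0.2465, 0.1408, 0.3169, 0.1127, 0.1831 (working shown to 4 dp, full precision carried).
H' = −Σ pᵢ ln pᵢ = −((-0.3452) + (-0.2761) + (-0.3642) + (-0.2460) + (-0.3109)) = 1.5423.
With S = 5 species, ln S = 1.6094, so J = 1.5423/1.6094 = 0.9583, i.e. 0.96 to 2 decimal places.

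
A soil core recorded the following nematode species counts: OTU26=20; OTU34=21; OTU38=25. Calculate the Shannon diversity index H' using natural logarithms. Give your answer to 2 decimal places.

Total N = 20+21+25 = 66, so the proportions are 0.303, 0.3182, 0.3788 (working shown to 4 dp, full precision carried).
Each pᵢ ln pᵢ term: 0.303×(-1.1939)=-0.3618, 0.3182×(-1.1451)=-0.3644, 0.3788×(-0.9708)=-0.3677.
Sum = -1.0939, so H' = 1.09.

1.09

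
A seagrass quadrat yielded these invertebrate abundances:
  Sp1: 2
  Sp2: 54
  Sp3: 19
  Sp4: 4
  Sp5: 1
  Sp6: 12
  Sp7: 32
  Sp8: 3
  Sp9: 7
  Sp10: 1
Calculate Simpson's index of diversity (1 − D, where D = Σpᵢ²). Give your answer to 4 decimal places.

Total N = 2+54+19+4+1+12+32+3+7+1 = 135, so the proportions are 0.014815, 0.4, 0.140741, 0.02963, 0.007407, 0.088889, 0.237037, 0.022222, 0.051852, 0.007407 (working shown to 6 dp, full precision carried).
D = 0.014815² + 0.4² + 0.140741² + 0.02963² + 0.007407² + 0.088889² + 0.237037² + 0.022222² + 0.051852² + 0.007407² = 0.000219 + 0.160000 + 0.019808 + 0.000878 + 0.000055 + 0.007901 + 0.056187 + 0.000494 + 0.002689 + 0.000055 = 0.248285.
So 1 − D = 0.751715, i.e. 0.7517 to 4 decimal places.

0.7517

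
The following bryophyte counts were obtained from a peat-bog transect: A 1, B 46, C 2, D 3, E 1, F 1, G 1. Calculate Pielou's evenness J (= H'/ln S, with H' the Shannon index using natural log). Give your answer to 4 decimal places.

Total N = 1+46+2+3+1+1+1 = 55, so the proportions are 0.018182, 0.836364, 0.036364, 0.054545, 0.018182, 0.018182, 0.018182 (working shown to 6 dp, full precision carried).
H' = −Σ pᵢ ln pᵢ = −((-0.072861) + (-0.149451) + (-0.120516) + (-0.158658) + (-0.072861) + (-0.072861) + (-0.072861)) = 0.720067.
With S = 7 species, ln S = 1.945910, so J = 0.720067/1.945910 = 0.370041, i.e. 0.3700 to 4 decimal places.

0.3700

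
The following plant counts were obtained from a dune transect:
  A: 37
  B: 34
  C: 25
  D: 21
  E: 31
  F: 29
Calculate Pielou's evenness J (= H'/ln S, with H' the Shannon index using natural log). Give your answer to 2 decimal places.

0.99

Total N = 37+34+25+21+31+29 = 177, so the proportions are 0.209, 0.1921, 0.1412, 0.1186, 0.1751, 0.1638 (working shown to 4 dp, full precision carried).
H' = −Σ pᵢ ln pᵢ = −((-0.3272) + (-0.3169) + (-0.2765) + (-0.2529) + (-0.3051) + (-0.2964)) = 1.7750.
With S = 6 species, ln S = 1.7918, so J = 1.7750/1.7918 = 0.9906, i.e. 0.99 to 2 decimal places.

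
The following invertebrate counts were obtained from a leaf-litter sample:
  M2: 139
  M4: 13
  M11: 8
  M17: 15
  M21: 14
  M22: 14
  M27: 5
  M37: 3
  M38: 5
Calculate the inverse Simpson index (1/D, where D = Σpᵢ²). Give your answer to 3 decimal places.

2.306

Total N = 139+13+8+15+14+14+5+3+5 = 216, so the proportions are 0.643519, 0.060185, 0.037037, 0.069444, 0.064815, 0.064815, 0.023148, 0.013889, 0.023148 (working shown to 6 dp, full precision carried).
D = 0.643519² + 0.060185² + 0.037037² + 0.069444² + 0.064815² + 0.064815² + 0.023148² + 0.013889² + 0.023148² = 0.414116 + 0.003622 + 0.001372 + 0.004823 + 0.004201 + 0.004201 + 0.000536 + 0.000193 + 0.000536 = 0.433599.
So 1/D = 2.30628, i.e. 2.306 to 3 decimal places.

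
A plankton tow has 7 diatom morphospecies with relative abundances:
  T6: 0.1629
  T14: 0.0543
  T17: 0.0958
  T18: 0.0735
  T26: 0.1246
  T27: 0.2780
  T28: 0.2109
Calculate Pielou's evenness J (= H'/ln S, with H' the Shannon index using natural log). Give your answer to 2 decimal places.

H' = −Σ pᵢ ln pᵢ = −((-0.2956) + (-0.1582) + (-0.2247) + (-0.1919) + (-0.2595) + (-0.3559) + (-0.3282)) = 1.8140 (working shown to 4 dp, full precision carried).
With S = 7 species, ln S = 1.9459, so J = 1.8140/1.9459 = 0.9322, i.e. 0.93 to 2 decimal places.

0.93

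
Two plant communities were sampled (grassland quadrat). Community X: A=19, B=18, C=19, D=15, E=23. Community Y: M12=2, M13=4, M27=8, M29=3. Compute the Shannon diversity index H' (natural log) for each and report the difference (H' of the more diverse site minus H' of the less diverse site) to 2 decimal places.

Community X: N=94, proportions 0.202128, 0.191489, 0.202128, 0.159574, 0.244681, giving H' = 1.600183 (working shown to 6 dp, full precision carried).
Community Y: N=17, proportions 0.117647, 0.235294, 0.470588, 0.176471, giving H' = 1.253046.
Difference = |1.600183 − 1.253046| = 0.347137, i.e. 0.35 to 2 decimal places.

0.35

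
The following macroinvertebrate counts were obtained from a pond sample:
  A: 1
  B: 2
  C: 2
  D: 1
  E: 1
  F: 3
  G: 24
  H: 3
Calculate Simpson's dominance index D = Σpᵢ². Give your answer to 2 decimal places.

0.44

Total N = 1+2+2+1+1+3+24+3 = 37, so the proportions are 0.027, 0.0541, 0.0541, 0.027, 0.027, 0.0811, 0.6486, 0.0811 (working shown to 4 dp, full precision carried).
D = 0.027² + 0.0541² + 0.0541² + 0.027² + 0.027² + 0.0811² + 0.6486² + 0.0811² = 0.0007 + 0.0029 + 0.0029 + 0.0007 + 0.0007 + 0.0066 + 0.4207 + 0.0066 = 0.4419.
To 2 decimal places, D = 0.44.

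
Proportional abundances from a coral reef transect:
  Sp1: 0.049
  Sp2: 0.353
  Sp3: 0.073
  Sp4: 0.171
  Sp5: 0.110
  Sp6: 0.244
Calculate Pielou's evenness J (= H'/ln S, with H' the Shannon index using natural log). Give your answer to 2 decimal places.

0.89

H' = −Σ pᵢ ln pᵢ = −((-0.1478) + (-0.3676) + (-0.1911) + (-0.3020) + (-0.2428) + (-0.3442)) = 1.5954 (working shown to 4 dp, full precision carried).
With S = 6 species, ln S = 1.7918, so J = 1.5954/1.7918 = 0.8904, i.e. 0.89 to 2 decimal places.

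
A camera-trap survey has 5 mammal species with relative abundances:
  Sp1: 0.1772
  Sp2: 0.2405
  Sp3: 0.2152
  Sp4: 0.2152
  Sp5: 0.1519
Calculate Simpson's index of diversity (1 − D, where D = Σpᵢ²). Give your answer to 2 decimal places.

D = 0.1772² + 0.2405² + 0.2152² + 0.2152² + 0.1519² = 0.0314 + 0.0578 + 0.0463 + 0.0463 + 0.0231 = 0.2049 (working shown to 4 dp, full precision carried).
So 1 − D = 0.7951, i.e. 0.80 to 2 decimal places.

0.80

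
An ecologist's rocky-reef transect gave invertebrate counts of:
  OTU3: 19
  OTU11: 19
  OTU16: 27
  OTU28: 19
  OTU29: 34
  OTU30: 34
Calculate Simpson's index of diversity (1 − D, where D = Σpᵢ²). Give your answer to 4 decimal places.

Total N = 19+19+27+19+34+34 = 152, so the proportions are 0.125, 0.125, 0.177632, 0.125, 0.223684, 0.223684 (working shown to 6 dp, full precision carried).
D = 0.125² + 0.125² + 0.177632² + 0.125² + 0.223684² + 0.223684² = 0.015625 + 0.015625 + 0.031553 + 0.015625 + 0.050035 + 0.050035 = 0.178497.
So 1 − D = 0.821503, i.e. 0.8215 to 4 decimal places.

0.8215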